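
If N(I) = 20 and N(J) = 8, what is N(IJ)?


N(IJ) = N(I) * N(J)
= 20 * 8
= 160

160


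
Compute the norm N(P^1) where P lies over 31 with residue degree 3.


N(P^a) = p^(a*f)
= 31^(1*3)
= 31^3
= 29791

29791


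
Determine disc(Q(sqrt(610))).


For K = Q(sqrt(d)) with d squarefree: disc(K) = d if d = 1 mod 4, and disc(K) = 4d if d = 2 or 3 mod 4.
Here d = 610, and d mod 4 = 2.
d = 2 mod 4, not 1 (O_K = Z[sqrt(d)]), so disc(K) = 4d = 4 * (610) = 2440

2440


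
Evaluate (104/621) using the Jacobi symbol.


Compute (104/621) via quadratic reciprocity:
  pull out 2: (2/621) = -1  (since 621 mod 8 = 5)
  pull out 2: (2/621) = -1  (since 621 mod 8 = 5)
  pull out 2: (2/621) = -1  (since 621 mod 8 = 5)
  reciprocity: (13/621) -> +(621/13)
  reduce: (10/13)
  pull out 2: (2/13) = -1  (since 13 mod 8 = 5)
  reciprocity: (5/13) -> +(13/5)
  reduce: (3/5)
  reciprocity: (3/5) -> +(5/3)
  reduce: (2/3)
  pull out 2: (2/3) = -1  (since 3 mod 8 = 3)
  (1/3) = 1
Product of signs = -1

-1


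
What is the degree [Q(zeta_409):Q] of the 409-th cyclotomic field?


The degree equals Euler's totient phi(409).
409 = 409
phi(409) = 408

408


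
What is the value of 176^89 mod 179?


p = 179 is prime and the exponent is (p-1)/2 = 89, so by Euler's criterion 176^89 = (176/179) = +1 or -1 mod 179.
Compute by square-and-multiply:
  89 = 64 + 16 + 8 + 1 (binary 1011001)
  Repeated squaring mod 179: 176^1 = 176, 176^2 = 9, 176^4 = 81, 176^8 = 117, 176^16 = 85, 176^32 = 65, 176^64 = 108
  176^89 = 176^64 * 176^16 * 176^8 * 176^1 = 108 * 85 * 117 * 176 mod 179
    108 * 85 = 9180 = 51 mod 179
    51 * 117 = 5967 = 60 mod 179
    60 * 176 = 10560 = 178 mod 179
  176^89 = 178 mod 179
Result 178 = p - 1 = -1 mod 179: 176 is a quadratic non-residue mod 179. As a residue in [0, p-1] the value is 178.
176^89 mod 179 = 178

178


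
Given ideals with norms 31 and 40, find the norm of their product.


N(IJ) = N(I) * N(J)
= 31 * 40
= 1240

1240


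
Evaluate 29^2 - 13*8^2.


x^2 - d*y^2
= 29^2 - 13*8^2
= 841 - 832
= 9

9


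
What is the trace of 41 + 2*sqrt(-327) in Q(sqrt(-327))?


Tr(a + b*sqrt(d)) = (a + b*sqrt(d)) + (a - b*sqrt(d)) = 2a
= 2 * (41)
= 82

82


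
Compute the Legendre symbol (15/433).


p = 433 is prime, so compute (15/433) with the reciprocity algorithm (Jacobi-symbol steps: pull out 2s via (2/n), flip via reciprocity, reduce):
  reciprocity: (15/433) -> +(433/15)
  reduce: (13/15)
  reciprocity: (13/15) -> +(15/13)
  reduce: (2/13)
  pull out 2: (2/13) = -1  (since 13 mod 8 = 5)
  (1/13) = 1
Product of signs = -1
(15/433) = -1

-1


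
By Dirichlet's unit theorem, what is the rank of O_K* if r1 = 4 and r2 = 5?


By Dirichlet's unit theorem:
rank = r1 + r2 - 1
= 4 + 5 - 1
= 8

8


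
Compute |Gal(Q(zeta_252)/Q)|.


|Gal(Q(zeta_252)/Q)| = phi(252)
= 72

72


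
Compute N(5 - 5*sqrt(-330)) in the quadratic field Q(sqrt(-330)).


N(a + b*sqrt(d)) = a^2 - d*b^2
= (5)^2 - (-330)*(-5)^2
= 25 + 8250
= 8275

8275


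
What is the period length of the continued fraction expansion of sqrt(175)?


Run the CF algorithm for sqrt(175).
a_0 = floor(sqrt(175)) = 13; set m_0=0, q_0=1.
Recurrence: m' = q*a - m,  q' = (d - m'^2)/q,  a' = floor((a_0 + m')/q').
  step 1: m=13, q=6, a=4
  step 2: m=11, q=9, a=2
  step 3: m=7, q=14, a=1
  step 4: m=7, q=9, a=2
  step 5: m=11, q=6, a=4
  step 6: m=13, q=1, a=26
a_6 = 2*a_0 = 26, so the period closes here.
sqrt(175) = [13; 4, 2, 1, 2, 4, 26]
Period length = 6

6


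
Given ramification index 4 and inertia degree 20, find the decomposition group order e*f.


|D_P| = e * f
= 4 * 20
= 80

80


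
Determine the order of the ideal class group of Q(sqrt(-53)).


K = Q(sqrt(-53)). d mod 4 = 3, so D = disc(K) = 4d = -212
h(K) equals the number of primitive reduced positive-definite forms (a, b, c) = a*x^2 + b*x*y + c*y^2 with b^2 - 4ac = D,
where reduced means |b| <= a <= c, with b >= 0 whenever |b| = a or a = c, and primitive means gcd(a, b, c) = 1.
Reduced forces 3a^2 <= |D| = 212, so 1 <= a <= 8; b must have the parity of D, and c = (b^2 - D)/(4a) must be an integer >= a.
Enumerate a = 1..8, b in [-a, a]:
  a=1: (1, 0, 53)  [1]
  a=2: (2, 2, 27)  [1]
  a=3: (3, -2, 18), (3, 2, 18)  [2]
  a=4..5: none
  a=6: (6, -2, 9), (6, 2, 9)  [2]
  a=7..8: none
Total reduced forms: 1 + 1 + 2 + 2 = 6
h = 6

6


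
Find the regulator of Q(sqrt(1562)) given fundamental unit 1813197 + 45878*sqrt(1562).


epsilon = 1813197 + 45878*sqrt(1562)
= 3.6264e+06
R = ln(3.6264e+06)
= 15.1037

15.1037


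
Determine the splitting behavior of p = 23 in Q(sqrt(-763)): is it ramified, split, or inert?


K = Q(sqrt(-763)). Since d mod 4 = 1, disc(K) = -763.
Check p | disc: -763 mod 23 = 19.
p does not divide disc. Compute Legendre symbol (d/p):
19^((23-1)/2) mod 23 = -1
(d/p) = -1, so p is inert: (p) stays prime with e=1, f=2, g=1.
Therefore p is inert.

inert


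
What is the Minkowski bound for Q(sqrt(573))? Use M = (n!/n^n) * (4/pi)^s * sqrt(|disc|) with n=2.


d = 573, d mod 4 = 1, so disc(K) = d = 573; |disc(K)| = 573
Real quadratic field, so n = 2, s = r2 = 0, r1 = 2
M = (n!/n^n) * (4/pi)^s * sqrt(|disc(K)|) = (2!/2^2) * (4/pi)^0 * sqrt(573)
= 0.5 * 1.000000 * 23.937418
= 11.9687

11.9687


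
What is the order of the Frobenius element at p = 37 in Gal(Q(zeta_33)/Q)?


The Frobenius at p in Gal(Q(zeta_n)/Q) = (Z/nZ)* is the class of p, so its order is ord_33(37), the smallest k >= 1 with 37^k = 1 mod 33.
n = 33 = 3 * 11, phi(33) = 20; the order divides phi(n).
Divisors of 20: 1, 2, 4, 5, 10, 20
Repeated squaring mod 33: 37^1 = 4, 37^2 = 16, 37^4 = 25, 37^8 = 31, 37^16 = 4
Test divisors in increasing order:
  k=1: 37^1 = 4 mod 33
  k=2: 37^2 = 16 mod 33
  k=4: 37^4 = 25 mod 33
  k=5: 37^5 = 25 * 4 = 1 mod 33  <- first divisor giving 1
Order = 5

5


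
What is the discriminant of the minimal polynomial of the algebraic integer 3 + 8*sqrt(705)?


The element 3 + 8*sqrt(705) has minimal polynomial:
x^2 - 6*x - 45111
Discriminant = (-6)^2 - 4*(-45111)
= 36 + 180444
= 180480

180480


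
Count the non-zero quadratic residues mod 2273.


For prime p, the number of non-zero quadratic residues is (p-1)/2.
= (2273-1)/2
= 1136

1136


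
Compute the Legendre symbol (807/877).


p = 877 is prime, so compute (807/877) with the reciprocity algorithm (Jacobi-symbol steps: pull out 2s via (2/n), flip via reciprocity, reduce):
  reciprocity: (807/877) -> +(877/807)
  reduce: (70/807)
  pull out 2: (2/807) = +1  (since 807 mod 8 = 7)
  reciprocity: (35/807) -> -(807/35)
  reduce: (2/35)
  pull out 2: (2/35) = -1  (since 35 mod 8 = 3)
  (1/35) = 1
Product of signs = 1
(807/877) = 1

1


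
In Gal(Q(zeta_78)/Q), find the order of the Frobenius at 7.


The Frobenius at p in Gal(Q(zeta_n)/Q) = (Z/nZ)* is the class of p, so its order is ord_78(7), the smallest k >= 1 with 7^k = 1 mod 78.
n = 78 = 2 * 3 * 13, phi(78) = 24; the order divides phi(n).
Divisors of 24: 1, 2, 3, 4, 6, 8, 12, 24
Repeated squaring mod 78: 7^1 = 7, 7^2 = 49, 7^4 = 61, 7^8 = 55, 7^16 = 61
Test divisors in increasing order:
  k=1: 7^1 = 7 mod 78
  k=2: 7^2 = 49 mod 78
  k=3: 7^3 = 49 * 7 = 31 mod 78
  k=4: 7^4 = 61 mod 78
  k=6: 7^6 = 61 * 49 = 25 mod 78
  k=8: 7^8 = 55 mod 78
  k=12: 7^12 = 55 * 61 = 1 mod 78  <- first divisor giving 1
Order = 12

12


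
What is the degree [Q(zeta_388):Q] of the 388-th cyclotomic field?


The degree equals Euler's totient phi(388).
388 = 2^2 * 97
phi(388) = 192

192


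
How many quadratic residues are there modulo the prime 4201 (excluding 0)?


For prime p, the number of non-zero quadratic residues is (p-1)/2.
= (4201-1)/2
= 2100

2100


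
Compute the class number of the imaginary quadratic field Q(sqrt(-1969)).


K = Q(sqrt(-1969)). d mod 4 = 3, so D = disc(K) = 4d = -7876
h(K) equals the number of primitive reduced positive-definite forms (a, b, c) = a*x^2 + b*x*y + c*y^2 with b^2 - 4ac = D,
where reduced means |b| <= a <= c, with b >= 0 whenever |b| = a or a = c, and primitive means gcd(a, b, c) = 1.
Reduced forces 3a^2 <= |D| = 7876, so 1 <= a <= 51; b must have the parity of D, and c = (b^2 - D)/(4a) must be an integer >= a.
Enumerate a = 1..51, b in [-a, a]:
  a=1: (1, 0, 1969)  [1]
  a=2: (2, 2, 985)  [1]
  a=3..4: none
  a=5: (5, -2, 394), (5, 2, 394)  [2]
  a=6..9: none
  a=10: (10, -2, 197), (10, 2, 197)  [2]
  a=11: (11, 0, 179)  [1]
  a=12..18: none
  a=19: (19, -16, 107), (19, 16, 107)  [2]
  a=20..21: none
  a=22: (22, 22, 95)  [1]
  a=23: (23, -6, 86), (23, 6, 86)  [2]
  a=24: none
  a=25: (25, -18, 82), (25, 18, 82)  [2]
  a=26..37: none
  a=38: (38, -22, 55), (38, 22, 55)  [2]
  a=39..40: none
  a=41: (41, -18, 50), (41, 18, 50)  [2]
  a=42: none
  a=43: (43, -6, 46), (43, 6, 46)  [2]
  a=44..51: none
Total reduced forms: 1 + 1 + 2 + 2 + 1 + 2 + 1 + 2 + 2 + 2 + 2 + 2 = 20
h = 20

20


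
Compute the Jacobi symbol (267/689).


Compute (267/689) via quadratic reciprocity:
  reciprocity: (267/689) -> +(689/267)
  reduce: (155/267)
  reciprocity: (155/267) -> -(267/155)
  reduce: (112/155)
  pull out 2: (2/155) = -1  (since 155 mod 8 = 3)
  pull out 2: (2/155) = -1  (since 155 mod 8 = 3)
  pull out 2: (2/155) = -1  (since 155 mod 8 = 3)
  pull out 2: (2/155) = -1  (since 155 mod 8 = 3)
  reciprocity: (7/155) -> -(155/7)
  reduce: (1/7)
  (1/7) = 1
Product of signs = 1

1


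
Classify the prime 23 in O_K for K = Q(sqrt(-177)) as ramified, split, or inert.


K = Q(sqrt(-177)). Since d mod 4 = 3, disc(K) = -708.
Check p | disc: -708 mod 23 = 5.
p does not divide disc. Compute Legendre symbol (d/p):
7^((23-1)/2) mod 23 = -1
(d/p) = -1, so p is inert: (p) stays prime with e=1, f=2, g=1.
Therefore p is inert.

inert


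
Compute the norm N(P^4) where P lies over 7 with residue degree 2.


N(P^a) = p^(a*f)
= 7^(4*2)
= 7^8
= 5764801

5764801


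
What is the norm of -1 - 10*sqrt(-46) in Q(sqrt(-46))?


N(a + b*sqrt(d)) = a^2 - d*b^2
= (-1)^2 - (-46)*(-10)^2
= 1 + 4600
= 4601

4601


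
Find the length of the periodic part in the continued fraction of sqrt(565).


Run the CF algorithm for sqrt(565).
a_0 = floor(sqrt(565)) = 23; set m_0=0, q_0=1.
Recurrence: m' = q*a - m,  q' = (d - m'^2)/q,  a' = floor((a_0 + m')/q').
  step 1: m=23, q=36, a=1
  step 2: m=13, q=11, a=3
  step 3: m=20, q=15, a=2
  step 4: m=10, q=31, a=1
  step 5: m=21, q=4, a=11
  step 6: m=23, q=9, a=5
  step 7: m=22, q=9, a=5
  step 8: m=23, q=4, a=11
  step 9: m=21, q=31, a=1
  step 10: m=10, q=15, a=2
  step 11: m=20, q=11, a=3
  step 12: m=13, q=36, a=1
  step 13: m=23, q=1, a=46
a_13 = 2*a_0 = 46, so the period closes here.
sqrt(565) = [23; 1, 3, 2, 1, 11, 5, 5, 11, 1, 2, 3, 1, 46]
Period length = 13

13


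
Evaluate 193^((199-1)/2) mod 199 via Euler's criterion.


p = 199 is prime and the exponent is (p-1)/2 = 99, so by Euler's criterion 193^99 = (193/199) = +1 or -1 mod 199.
Compute by square-and-multiply:
  99 = 64 + 32 + 2 + 1 (binary 1100011)
  Repeated squaring mod 199: 193^1 = 193, 193^2 = 36, 193^4 = 102, 193^8 = 56, 193^16 = 151, 193^32 = 115, 193^64 = 91
  193^99 = 193^64 * 193^32 * 193^2 * 193^1 = 91 * 115 * 36 * 193 mod 199
    91 * 115 = 10465 = 117 mod 199
    117 * 36 = 4212 = 33 mod 199
    33 * 193 = 6369 = 1 mod 199
  193^99 = 1 mod 199
Result 1: 193 is a quadratic residue mod 199.
193^99 mod 199 = 1

1


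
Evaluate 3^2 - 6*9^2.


x^2 - d*y^2
= 3^2 - 6*9^2
= 9 - 486
= -477

-477


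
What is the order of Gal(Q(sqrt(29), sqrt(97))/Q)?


The 2 square roots of distinct primes are multiplicatively independent over Q,
so [K:Q] = 2^2 and Gal(K/Q) is isomorphic to (Z/2Z)^2.
|Gal| = 2^2 = 4

4


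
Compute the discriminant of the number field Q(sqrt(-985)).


For K = Q(sqrt(d)) with d squarefree: disc(K) = d if d = 1 mod 4, and disc(K) = 4d if d = 2 or 3 mod 4.
Here d = -985, and d mod 4 = 3.
d = 3 mod 4, not 1 (O_K = Z[sqrt(d)]), so disc(K) = 4d = 4 * (-985) = -3940

-3940


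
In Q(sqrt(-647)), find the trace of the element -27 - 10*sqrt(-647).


Tr(a + b*sqrt(d)) = (a + b*sqrt(d)) + (a - b*sqrt(d)) = 2a
= 2 * (-27)
= -54

-54


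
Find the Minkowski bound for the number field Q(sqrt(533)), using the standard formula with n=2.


d = 533, d mod 4 = 1, so disc(K) = d = 533; |disc(K)| = 533
Real quadratic field, so n = 2, s = r2 = 0, r1 = 2
M = (n!/n^n) * (4/pi)^s * sqrt(|disc(K)|) = (2!/2^2) * (4/pi)^0 * sqrt(533)
= 0.5 * 1.000000 * 23.086793
= 11.5434

11.5434


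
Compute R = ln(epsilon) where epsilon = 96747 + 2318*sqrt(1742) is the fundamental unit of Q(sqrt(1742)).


epsilon = 96747 + 2318*sqrt(1742)
= 193494.0000
R = ln(193494.0000)
= 12.1730

12.1730


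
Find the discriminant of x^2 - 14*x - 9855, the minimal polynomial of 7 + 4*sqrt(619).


The element 7 + 4*sqrt(619) has minimal polynomial:
x^2 - 14*x - 9855
Discriminant = (-14)^2 - 4*(-9855)
= 196 + 39420
= 39616

39616


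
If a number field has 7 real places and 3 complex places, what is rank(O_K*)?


By Dirichlet's unit theorem:
rank = r1 + r2 - 1
= 7 + 3 - 1
= 9

9


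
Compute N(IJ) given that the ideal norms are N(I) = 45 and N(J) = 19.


N(IJ) = N(I) * N(J)
= 45 * 19
= 855

855


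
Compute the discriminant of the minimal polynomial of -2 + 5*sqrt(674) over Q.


The element -2 + 5*sqrt(674) has minimal polynomial:
x^2 + 4*x - 16846
Discriminant = (4)^2 - 4*(-16846)
= 16 + 67384
= 67400

67400


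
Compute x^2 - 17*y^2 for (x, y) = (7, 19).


x^2 - d*y^2
= 7^2 - 17*19^2
= 49 - 6137
= -6088

-6088


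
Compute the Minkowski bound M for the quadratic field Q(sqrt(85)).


d = 85, d mod 4 = 1, so disc(K) = d = 85; |disc(K)| = 85
Real quadratic field, so n = 2, s = r2 = 0, r1 = 2
M = (n!/n^n) * (4/pi)^s * sqrt(|disc(K)|) = (2!/2^2) * (4/pi)^0 * sqrt(85)
= 0.5 * 1.000000 * 9.219544
= 4.6098

4.6098


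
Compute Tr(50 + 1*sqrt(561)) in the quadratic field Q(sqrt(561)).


Tr(a + b*sqrt(d)) = (a + b*sqrt(d)) + (a - b*sqrt(d)) = 2a
= 2 * (50)
= 100

100


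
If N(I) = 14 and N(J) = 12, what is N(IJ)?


N(IJ) = N(I) * N(J)
= 14 * 12
= 168

168


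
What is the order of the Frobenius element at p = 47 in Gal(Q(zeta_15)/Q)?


The Frobenius at p in Gal(Q(zeta_n)/Q) = (Z/nZ)* is the class of p, so its order is ord_15(47), the smallest k >= 1 with 47^k = 1 mod 15.
n = 15 = 3 * 5, phi(15) = 8; the order divides phi(n).
Divisors of 8: 1, 2, 4, 8
Repeated squaring mod 15: 47^1 = 2, 47^2 = 4, 47^4 = 1, 47^8 = 1
Test divisors in increasing order:
  k=1: 47^1 = 2 mod 15
  k=2: 47^2 = 4 mod 15
  k=4: 47^4 = 1 mod 15  <- first divisor giving 1
Order = 4

4


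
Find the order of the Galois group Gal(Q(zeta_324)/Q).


|Gal(Q(zeta_324)/Q)| = phi(324)
= 108

108


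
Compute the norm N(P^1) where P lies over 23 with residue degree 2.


N(P^a) = p^(a*f)
= 23^(1*2)
= 23^2
= 529

529


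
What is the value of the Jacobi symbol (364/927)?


Compute (364/927) via quadratic reciprocity:
  pull out 2: (2/927) = +1  (since 927 mod 8 = 7)
  pull out 2: (2/927) = +1  (since 927 mod 8 = 7)
  reciprocity: (91/927) -> -(927/91)
  reduce: (17/91)
  reciprocity: (17/91) -> +(91/17)
  reduce: (6/17)
  pull out 2: (2/17) = +1  (since 17 mod 8 = 1)
  reciprocity: (3/17) -> +(17/3)
  reduce: (2/3)
  pull out 2: (2/3) = -1  (since 3 mod 8 = 3)
  (1/3) = 1
Product of signs = 1

1


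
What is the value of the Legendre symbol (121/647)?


p = 647 is prime, so compute (121/647) with the reciprocity algorithm (Jacobi-symbol steps: pull out 2s via (2/n), flip via reciprocity, reduce):
  reciprocity: (121/647) -> +(647/121)
  reduce: (42/121)
  pull out 2: (2/121) = +1  (since 121 mod 8 = 1)
  reciprocity: (21/121) -> +(121/21)
  reduce: (16/21)
  pull out 2: (2/21) = -1  (since 21 mod 8 = 5)
  pull out 2: (2/21) = -1  (since 21 mod 8 = 5)
  pull out 2: (2/21) = -1  (since 21 mod 8 = 5)
  pull out 2: (2/21) = -1  (since 21 mod 8 = 5)
  (1/21) = 1
Product of signs = 1
(121/647) = 1

1


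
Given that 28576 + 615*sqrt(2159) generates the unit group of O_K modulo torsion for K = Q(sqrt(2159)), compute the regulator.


epsilon = 28576 + 615*sqrt(2159)
= 57152.0000
R = ln(57152.0000)
= 10.9535

10.9535


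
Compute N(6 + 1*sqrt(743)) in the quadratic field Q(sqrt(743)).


N(a + b*sqrt(d)) = a^2 - d*b^2
= (6)^2 - (743)*(1)^2
= 36 - 743
= -707

-707


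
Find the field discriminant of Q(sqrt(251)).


For K = Q(sqrt(d)) with d squarefree: disc(K) = d if d = 1 mod 4, and disc(K) = 4d if d = 2 or 3 mod 4.
Here d = 251, and d mod 4 = 3.
d = 3 mod 4, not 1 (O_K = Z[sqrt(d)]), so disc(K) = 4d = 4 * (251) = 1004

1004


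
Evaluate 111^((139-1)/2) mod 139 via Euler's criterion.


p = 139 is prime and the exponent is (p-1)/2 = 69, so by Euler's criterion 111^69 = (111/139) = +1 or -1 mod 139.
Compute by square-and-multiply:
  69 = 64 + 4 + 1 (binary 1000101)
  Repeated squaring mod 139: 111^1 = 111, 111^2 = 89, 111^4 = 137, 111^8 = 4, 111^16 = 16, 111^32 = 117, 111^64 = 67
  111^69 = 111^64 * 111^4 * 111^1 = 67 * 137 * 111 mod 139
    67 * 137 = 9179 = 5 mod 139
    5 * 111 = 555 = 138 mod 139
  111^69 = 138 mod 139
Result 138 = p - 1 = -1 mod 139: 111 is a quadratic non-residue mod 139. As a residue in [0, p-1] the value is 138.
111^69 mod 139 = 138

138


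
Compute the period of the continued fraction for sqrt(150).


Run the CF algorithm for sqrt(150).
a_0 = floor(sqrt(150)) = 12; set m_0=0, q_0=1.
Recurrence: m' = q*a - m,  q' = (d - m'^2)/q,  a' = floor((a_0 + m')/q').
  step 1: m=12, q=6, a=4
  step 2: m=12, q=1, a=24
a_2 = 2*a_0 = 24, so the period closes here.
sqrt(150) = [12; 4, 24]
Period length = 2

2


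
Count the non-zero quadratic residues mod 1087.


For prime p, the number of non-zero quadratic residues is (p-1)/2.
= (1087-1)/2
= 543

543


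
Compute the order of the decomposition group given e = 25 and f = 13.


|D_P| = e * f
= 25 * 13
= 325

325


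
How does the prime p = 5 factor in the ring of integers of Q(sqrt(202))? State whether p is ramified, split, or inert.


K = Q(sqrt(202)). Since d mod 4 = 2, disc(K) = 808.
Check p | disc: 808 mod 5 = 3.
p does not divide disc. Compute Legendre symbol (d/p):
2^((5-1)/2) mod 5 = -1
(d/p) = -1, so p is inert: (p) stays prime with e=1, f=2, g=1.
Therefore p is inert.

inert


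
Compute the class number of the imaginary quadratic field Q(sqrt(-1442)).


K = Q(sqrt(-1442)). d mod 4 = 2, so D = disc(K) = 4d = -5768
h(K) equals the number of primitive reduced positive-definite forms (a, b, c) = a*x^2 + b*x*y + c*y^2 with b^2 - 4ac = D,
where reduced means |b| <= a <= c, with b >= 0 whenever |b| = a or a = c, and primitive means gcd(a, b, c) = 1.
Reduced forces 3a^2 <= |D| = 5768, so 1 <= a <= 43; b must have the parity of D, and c = (b^2 - D)/(4a) must be an integer >= a.
Enumerate a = 1..43, b in [-a, a]:
  a=1: (1, 0, 1442)  [1]
  a=2: (2, 0, 721)  [1]
  a=3: (3, -2, 481), (3, 2, 481)  [2]
  a=4..5: none
  a=6: (6, -4, 241), (6, 4, 241)  [2]
  a=7: (7, 0, 206)  [1]
  a=8: none
  a=9: (9, -8, 162), (9, 8, 162)  [2]
  a=10..12: none
  a=13: (13, -2, 111), (13, 2, 111)  [2]
  a=14: (14, 0, 103)  [1]
  a=15..17: none
  a=18: (18, -8, 81), (18, 8, 81)  [2]
  a=19..20: none
  a=21: (21, -14, 71), (21, 14, 71)  [2]
  a=22..25: none
  a=26: (26, -24, 61), (26, 24, 61)  [2]
  a=27: (27, -8, 54), (27, 8, 54)  [2]
  a=28..36: none
  a=37: (37, -2, 39), (37, 2, 39)  [2]
  a=38: none
  a=39: (39, -28, 42), (39, 28, 42)  [2]
  a=40..43: none
Total reduced forms: 1 + 1 + 2 + 2 + 1 + 2 + 2 + 1 + 2 + 2 + 2 + 2 + 2 + 2 = 24
h = 24

24


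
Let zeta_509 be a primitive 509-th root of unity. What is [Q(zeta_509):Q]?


The degree equals Euler's totient phi(509).
509 = 509
phi(509) = 508

508


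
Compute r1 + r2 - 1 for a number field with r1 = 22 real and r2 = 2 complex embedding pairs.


By Dirichlet's unit theorem:
rank = r1 + r2 - 1
= 22 + 2 - 1
= 23

23


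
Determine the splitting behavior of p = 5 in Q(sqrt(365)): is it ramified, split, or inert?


K = Q(sqrt(365)). Since d mod 4 = 1, disc(K) = 365.
Check p | disc: 365 mod 5 = 0.
p divides disc, so p ramifies: (p) = P^2 with e=2, f=1, g=1.
Therefore p is ramified.

ramified


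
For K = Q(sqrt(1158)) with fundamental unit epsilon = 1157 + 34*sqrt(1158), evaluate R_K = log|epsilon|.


epsilon = 1157 + 34*sqrt(1158)
= 2313.9996
R = ln(2313.9996)
= 7.7467

7.7467


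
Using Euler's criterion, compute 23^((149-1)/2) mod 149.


p = 149 is prime and the exponent is (p-1)/2 = 74, so by Euler's criterion 23^74 = (23/149) = +1 or -1 mod 149.
Compute by square-and-multiply:
  74 = 64 + 8 + 2 (binary 1001010)
  Repeated squaring mod 149: 23^1 = 23, 23^2 = 82, 23^4 = 19, 23^8 = 63, 23^16 = 95, 23^32 = 85, 23^64 = 73
  23^74 = 23^64 * 23^8 * 23^2 = 73 * 63 * 82 mod 149
    73 * 63 = 4599 = 129 mod 149
    129 * 82 = 10578 = 148 mod 149
  23^74 = 148 mod 149
Result 148 = p - 1 = -1 mod 149: 23 is a quadratic non-residue mod 149. As a residue in [0, p-1] the value is 148.
23^74 mod 149 = 148

148


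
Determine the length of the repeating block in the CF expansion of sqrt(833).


Run the CF algorithm for sqrt(833).
a_0 = floor(sqrt(833)) = 28; set m_0=0, q_0=1.
Recurrence: m' = q*a - m,  q' = (d - m'^2)/q,  a' = floor((a_0 + m')/q').
  step 1: m=28, q=49, a=1
  step 2: m=21, q=8, a=6
  step 3: m=27, q=13, a=4
  step 4: m=25, q=16, a=3
  step 5: m=23, q=19, a=2
  step 6: m=15, q=32, a=1
  step 7: m=17, q=17, a=2
  step 8: m=17, q=32, a=1
  step 9: m=15, q=19, a=2
  step 10: m=23, q=16, a=3
  step 11: m=25, q=13, a=4
  step 12: m=27, q=8, a=6
  step 13: m=21, q=49, a=1
  step 14: m=28, q=1, a=56
a_14 = 2*a_0 = 56, so the period closes here.
sqrt(833) = [28; 1, 6, 4, 3, 2, 1, 2, 1, 2, 3, 4, 6, 1, 56]
Period length = 14

14


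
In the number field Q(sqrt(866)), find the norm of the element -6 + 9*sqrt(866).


N(a + b*sqrt(d)) = a^2 - d*b^2
= (-6)^2 - (866)*(9)^2
= 36 - 70146
= -70110

-70110


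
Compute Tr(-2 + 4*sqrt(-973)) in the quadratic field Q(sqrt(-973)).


Tr(a + b*sqrt(d)) = (a + b*sqrt(d)) + (a - b*sqrt(d)) = 2a
= 2 * (-2)
= -4

-4


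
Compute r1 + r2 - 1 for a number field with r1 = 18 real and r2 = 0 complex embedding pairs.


By Dirichlet's unit theorem:
rank = r1 + r2 - 1
= 18 + 0 - 1
= 17

17


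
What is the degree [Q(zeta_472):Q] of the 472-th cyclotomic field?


The degree equals Euler's totient phi(472).
472 = 2^3 * 59
phi(472) = 232

232


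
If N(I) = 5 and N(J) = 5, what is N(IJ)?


N(IJ) = N(I) * N(J)
= 5 * 5
= 25

25


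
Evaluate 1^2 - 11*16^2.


x^2 - d*y^2
= 1^2 - 11*16^2
= 1 - 2816
= -2815

-2815


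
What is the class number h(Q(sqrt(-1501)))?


K = Q(sqrt(-1501)). d mod 4 = 3, so D = disc(K) = 4d = -6004
h(K) equals the number of primitive reduced positive-definite forms (a, b, c) = a*x^2 + b*x*y + c*y^2 with b^2 - 4ac = D,
where reduced means |b| <= a <= c, with b >= 0 whenever |b| = a or a = c, and primitive means gcd(a, b, c) = 1.
Reduced forces 3a^2 <= |D| = 6004, so 1 <= a <= 44; b must have the parity of D, and c = (b^2 - D)/(4a) must be an integer >= a.
Enumerate a = 1..44, b in [-a, a]:
  a=1: (1, 0, 1501)  [1]
  a=2: (2, 2, 751)  [1]
  a=3..4: none
  a=5: (5, -4, 301), (5, 4, 301)  [2]
  a=6: none
  a=7: (7, -4, 215), (7, 4, 215)  [2]
  a=8..9: none
  a=10: (10, -6, 151), (10, 6, 151)  [2]
  a=11..13: none
  a=14: (14, -10, 109), (14, 10, 109)  [2]
  a=15..18: none
  a=19: (19, 0, 79)  [1]
  a=20..24: none
  a=25: (25, -14, 62), (25, 14, 62)  [2]
  a=26..28: none
  a=29: (29, -12, 53), (29, 12, 53)  [2]
  a=30: none
  a=31: (31, -14, 50), (31, 14, 50)  [2]
  a=32..34: none
  a=35: (35, -24, 47), (35, -4, 43), (35, 4, 43), (35, 24, 47)  [4]
  a=36: none
  a=37: (37, -8, 41), (37, 8, 41)  [2]
  a=38: (38, 38, 49)  [1]
  a=39..44: none
Total reduced forms: 1 + 1 + 2 + 2 + 2 + 2 + 1 + 2 + 2 + 2 + 4 + 2 + 1 = 24
h = 24

24


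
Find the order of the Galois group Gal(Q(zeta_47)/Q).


|Gal(Q(zeta_47)/Q)| = phi(47)
= 46

46


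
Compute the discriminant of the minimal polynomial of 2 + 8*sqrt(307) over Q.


The element 2 + 8*sqrt(307) has minimal polynomial:
x^2 - 4*x - 19644
Discriminant = (-4)^2 - 4*(-19644)
= 16 + 78576
= 78592

78592


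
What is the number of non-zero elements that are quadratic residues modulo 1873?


For prime p, the number of non-zero quadratic residues is (p-1)/2.
= (1873-1)/2
= 936

936


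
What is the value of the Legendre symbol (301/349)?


p = 349 is prime, so compute (301/349) with the reciprocity algorithm (Jacobi-symbol steps: pull out 2s via (2/n), flip via reciprocity, reduce):
  reciprocity: (301/349) -> +(349/301)
  reduce: (48/301)
  pull out 2: (2/301) = -1  (since 301 mod 8 = 5)
  pull out 2: (2/301) = -1  (since 301 mod 8 = 5)
  pull out 2: (2/301) = -1  (since 301 mod 8 = 5)
  pull out 2: (2/301) = -1  (since 301 mod 8 = 5)
  reciprocity: (3/301) -> +(301/3)
  reduce: (1/3)
  (1/3) = 1
Product of signs = 1
(301/349) = 1

1


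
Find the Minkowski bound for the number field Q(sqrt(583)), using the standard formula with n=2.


d = 583, d mod 4 = 3, so disc(K) = 4d = 2332; |disc(K)| = 2332
Real quadratic field, so n = 2, s = r2 = 0, r1 = 2
M = (n!/n^n) * (4/pi)^s * sqrt(|disc(K)|) = (2!/2^2) * (4/pi)^0 * sqrt(2332)
= 0.5 * 1.000000 * 48.290786
= 24.1454

24.1454


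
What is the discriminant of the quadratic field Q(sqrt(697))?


For K = Q(sqrt(d)) with d squarefree: disc(K) = d if d = 1 mod 4, and disc(K) = 4d if d = 2 or 3 mod 4.
Here d = 697, and d mod 4 = 1.
d = 1 mod 4 (O_K = Z[(1+sqrt(d))/2]), so disc(K) = d = 697

697


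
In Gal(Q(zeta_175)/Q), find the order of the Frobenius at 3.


The Frobenius at p in Gal(Q(zeta_n)/Q) = (Z/nZ)* is the class of p, so its order is ord_175(3), the smallest k >= 1 with 3^k = 1 mod 175.
n = 175 = 5^2 * 7, phi(175) = 120; the order divides phi(n).
Divisors of 120: 1, 2, 3, 4, 5, 6, 8, 10, 12, 15, 20, 24, 30, 40, 60, 120
Repeated squaring mod 175: 3^1 = 3, 3^2 = 9, 3^4 = 81, 3^8 = 86, 3^16 = 46, 3^32 = 16, 3^64 = 81
Test divisors in increasing order:
  k=1: 3^1 = 3 mod 175
  k=2: 3^2 = 9 mod 175
  k=3: 3^3 = 9 * 3 = 27 mod 175
  k=4: 3^4 = 81 mod 175
  k=5: 3^5 = 81 * 3 = 68 mod 175
  k=6: 3^6 = 81 * 9 = 29 mod 175
  k=8: 3^8 = 86 mod 175
  k=10: 3^10 = 86 * 9 = 74 mod 175
  k=12: 3^12 = 86 * 81 = 141 mod 175
  k=15: 3^15 = 86 * 81 * 9 * 3 = 132 mod 175
  k=20: 3^20 = 46 * 81 = 51 mod 175
  k=24: 3^24 = 46 * 86 = 106 mod 175
  k=30: 3^30 = 46 * 86 * 81 * 9 = 99 mod 175
  k=40: 3^40 = 16 * 86 = 151 mod 175
  k=60: 3^60 = 16 * 46 * 86 * 81 = 1 mod 175  <- first divisor giving 1
Order = 60

60


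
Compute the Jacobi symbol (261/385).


Compute (261/385) via quadratic reciprocity:
  reciprocity: (261/385) -> +(385/261)
  reduce: (124/261)
  pull out 2: (2/261) = -1  (since 261 mod 8 = 5)
  pull out 2: (2/261) = -1  (since 261 mod 8 = 5)
  reciprocity: (31/261) -> +(261/31)
  reduce: (13/31)
  reciprocity: (13/31) -> +(31/13)
  reduce: (5/13)
  reciprocity: (5/13) -> +(13/5)
  reduce: (3/5)
  reciprocity: (3/5) -> +(5/3)
  reduce: (2/3)
  pull out 2: (2/3) = -1  (since 3 mod 8 = 3)
  (1/3) = 1
Product of signs = -1

-1


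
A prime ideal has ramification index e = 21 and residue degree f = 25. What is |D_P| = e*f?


|D_P| = e * f
= 21 * 25
= 525

525


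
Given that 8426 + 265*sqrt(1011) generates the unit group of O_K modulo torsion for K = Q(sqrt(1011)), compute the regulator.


epsilon = 8426 + 265*sqrt(1011)
= 16851.9999
R = ln(16851.9999)
= 9.7322

9.7322


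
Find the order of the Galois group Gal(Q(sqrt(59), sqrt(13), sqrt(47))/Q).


The 3 square roots of distinct primes are multiplicatively independent over Q,
so [K:Q] = 2^3 and Gal(K/Q) is isomorphic to (Z/2Z)^3.
|Gal| = 2^3 = 8

8


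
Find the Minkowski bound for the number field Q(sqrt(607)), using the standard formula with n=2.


d = 607, d mod 4 = 3, so disc(K) = 4d = 2428; |disc(K)| = 2428
Real quadratic field, so n = 2, s = r2 = 0, r1 = 2
M = (n!/n^n) * (4/pi)^s * sqrt(|disc(K)|) = (2!/2^2) * (4/pi)^0 * sqrt(2428)
= 0.5 * 1.000000 * 49.274740
= 24.6374

24.6374


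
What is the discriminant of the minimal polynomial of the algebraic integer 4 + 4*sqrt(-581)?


The element 4 + 4*sqrt(-581) has minimal polynomial:
x^2 - 8*x + 9312
Discriminant = (-8)^2 - 4*(9312)
= 64 - 37248
= -37184

-37184


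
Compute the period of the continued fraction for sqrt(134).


Run the CF algorithm for sqrt(134).
a_0 = floor(sqrt(134)) = 11; set m_0=0, q_0=1.
Recurrence: m' = q*a - m,  q' = (d - m'^2)/q,  a' = floor((a_0 + m')/q').
  step 1: m=11, q=13, a=1
  step 2: m=2, q=10, a=1
  step 3: m=8, q=7, a=2
  step 4: m=6, q=14, a=1
  step 5: m=8, q=5, a=3
  step 6: m=7, q=17, a=1
  step 7: m=10, q=2, a=10
  step 8: m=10, q=17, a=1
  step 9: m=7, q=5, a=3
  step 10: m=8, q=14, a=1
  step 11: m=6, q=7, a=2
  step 12: m=8, q=10, a=1
  step 13: m=2, q=13, a=1
  step 14: m=11, q=1, a=22
a_14 = 2*a_0 = 22, so the period closes here.
sqrt(134) = [11; 1, 1, 2, 1, 3, 1, 10, 1, 3, 1, 2, 1, 1, 22]
Period length = 14

14


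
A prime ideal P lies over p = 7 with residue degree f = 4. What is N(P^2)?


N(P^a) = p^(a*f)
= 7^(2*4)
= 7^8
= 5764801

5764801


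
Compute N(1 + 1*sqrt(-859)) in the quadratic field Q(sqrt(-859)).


N(a + b*sqrt(d)) = a^2 - d*b^2
= (1)^2 - (-859)*(1)^2
= 1 + 859
= 860

860


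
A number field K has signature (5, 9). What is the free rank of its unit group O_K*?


By Dirichlet's unit theorem:
rank = r1 + r2 - 1
= 5 + 9 - 1
= 13

13


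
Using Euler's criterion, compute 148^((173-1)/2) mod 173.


p = 173 is prime and the exponent is (p-1)/2 = 86, so by Euler's criterion 148^86 = (148/173) = +1 or -1 mod 173.
Compute by square-and-multiply:
  86 = 64 + 16 + 4 + 2 (binary 1010110)
  Repeated squaring mod 173: 148^1 = 148, 148^2 = 106, 148^4 = 164, 148^8 = 81, 148^16 = 160, 148^32 = 169, 148^64 = 16
  148^86 = 148^64 * 148^16 * 148^4 * 148^2 = 16 * 160 * 164 * 106 mod 173
    16 * 160 = 2560 = 138 mod 173
    138 * 164 = 22632 = 142 mod 173
    142 * 106 = 15052 = 1 mod 173
  148^86 = 1 mod 173
Result 1: 148 is a quadratic residue mod 173.
148^86 mod 173 = 1

1


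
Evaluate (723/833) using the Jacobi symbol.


Compute (723/833) via quadratic reciprocity:
  reciprocity: (723/833) -> +(833/723)
  reduce: (110/723)
  pull out 2: (2/723) = -1  (since 723 mod 8 = 3)
  reciprocity: (55/723) -> -(723/55)
  reduce: (8/55)
  pull out 2: (2/55) = +1  (since 55 mod 8 = 7)
  pull out 2: (2/55) = +1  (since 55 mod 8 = 7)
  pull out 2: (2/55) = +1  (since 55 mod 8 = 7)
  (1/55) = 1
Product of signs = 1

1


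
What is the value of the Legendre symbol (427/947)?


p = 947 is prime, so compute (427/947) with the reciprocity algorithm (Jacobi-symbol steps: pull out 2s via (2/n), flip via reciprocity, reduce):
  reciprocity: (427/947) -> -(947/427)
  reduce: (93/427)
  reciprocity: (93/427) -> +(427/93)
  reduce: (55/93)
  reciprocity: (55/93) -> +(93/55)
  reduce: (38/55)
  pull out 2: (2/55) = +1  (since 55 mod 8 = 7)
  reciprocity: (19/55) -> -(55/19)
  reduce: (17/19)
  reciprocity: (17/19) -> +(19/17)
  reduce: (2/17)
  pull out 2: (2/17) = +1  (since 17 mod 8 = 1)
  (1/17) = 1
Product of signs = 1
(427/947) = 1

1


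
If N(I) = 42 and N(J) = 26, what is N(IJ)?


N(IJ) = N(I) * N(J)
= 42 * 26
= 1092

1092


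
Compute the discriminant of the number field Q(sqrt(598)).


For K = Q(sqrt(d)) with d squarefree: disc(K) = d if d = 1 mod 4, and disc(K) = 4d if d = 2 or 3 mod 4.
Here d = 598, and d mod 4 = 2.
d = 2 mod 4, not 1 (O_K = Z[sqrt(d)]), so disc(K) = 4d = 4 * (598) = 2392

2392


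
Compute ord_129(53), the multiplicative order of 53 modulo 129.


We want ord_129(53), the smallest k >= 1 with 53^k = 1 mod 129.
n = 129 = 3 * 43, phi(129) = 84; the order divides phi(n).
Divisors of 84: 1, 2, 3, 4, 6, 7, 12, 14, 21, 28, 42, 84
Repeated squaring mod 129: 53^1 = 53, 53^2 = 100, 53^4 = 67, 53^8 = 103, 53^16 = 31, 53^32 = 58, 53^64 = 10
Test divisors in increasing order:
  k=1: 53^1 = 53 mod 129
  k=2: 53^2 = 100 mod 129
  k=3: 53^3 = 100 * 53 = 11 mod 129
  k=4: 53^4 = 67 mod 129
  k=6: 53^6 = 67 * 100 = 121 mod 129
  k=7: 53^7 = 67 * 100 * 53 = 92 mod 129
  k=12: 53^12 = 103 * 67 = 64 mod 129
  k=14: 53^14 = 103 * 67 * 100 = 79 mod 129
  k=21: 53^21 = 31 * 67 * 53 = 44 mod 129
  k=28: 53^28 = 31 * 103 * 67 = 49 mod 129
  k=42: 53^42 = 58 * 103 * 100 = 1 mod 129  <- first divisor giving 1
Order = 42

42


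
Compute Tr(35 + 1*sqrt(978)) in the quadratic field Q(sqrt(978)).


Tr(a + b*sqrt(d)) = (a + b*sqrt(d)) + (a - b*sqrt(d)) = 2a
= 2 * (35)
= 70

70


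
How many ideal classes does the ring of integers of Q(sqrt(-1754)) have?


K = Q(sqrt(-1754)). d mod 4 = 2, so D = disc(K) = 4d = -7016
h(K) equals the number of primitive reduced positive-definite forms (a, b, c) = a*x^2 + b*x*y + c*y^2 with b^2 - 4ac = D,
where reduced means |b| <= a <= c, with b >= 0 whenever |b| = a or a = c, and primitive means gcd(a, b, c) = 1.
Reduced forces 3a^2 <= |D| = 7016, so 1 <= a <= 48; b must have the parity of D, and c = (b^2 - D)/(4a) must be an integer >= a.
Enumerate a = 1..48, b in [-a, a]:
  a=1: (1, 0, 1754)  [1]
  a=2: (2, 0, 877)  [1]
  a=3: (3, -2, 585), (3, 2, 585)  [2]
  a=4: none
  a=5: (5, -2, 351), (5, 2, 351)  [2]
  a=6: (6, -4, 293), (6, 4, 293)  [2]
  a=7..8: none
  a=9: (9, -2, 195), (9, 2, 195)  [2]
  a=10: (10, -8, 177), (10, 8, 177)  [2]
  a=11..12: none
  a=13: (13, -2, 135), (13, 2, 135)  [2]
  a=14: none
  a=15: (15, -8, 118), (15, -2, 117), (15, 2, 117), (15, 8, 118)  [4]
  a=16..17: none
  a=18: (18, -16, 101), (18, 16, 101)  [2]
  a=19..24: none
  a=25: (25, -22, 75), (25, 22, 75)  [2]
  a=26: (26, -24, 73), (26, 24, 73)  [2]
  a=27: (27, -2, 65), (27, 2, 65)  [2]
  a=28..29: none
  a=30: (30, -28, 65), (30, -8, 59), (30, 8, 59), (30, 28, 65)  [4]
  a=31..38: none
  a=39: (39, -28, 50), (39, -2, 45), (39, 2, 45), (39, 28, 50)  [4]
  a=40: none
  a=41: (41, -6, 43), (41, 6, 43)  [2]
  a=42..44: none
  a=45: (45, -38, 47), (45, 38, 47)  [2]
  a=46..48: none
Total reduced forms: 1 + 1 + 2 + 2 + 2 + 2 + 2 + 2 + 4 + 2 + 2 + 2 + 2 + 4 + 4 + 2 + 2 = 38
h = 38

38


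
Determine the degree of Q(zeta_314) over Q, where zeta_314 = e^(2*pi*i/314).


The degree equals Euler's totient phi(314).
314 = 2 * 157
phi(314) = 156

156


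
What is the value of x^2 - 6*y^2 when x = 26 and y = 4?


x^2 - d*y^2
= 26^2 - 6*4^2
= 676 - 96
= 580

580


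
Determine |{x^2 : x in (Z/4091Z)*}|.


For prime p, the number of non-zero quadratic residues is (p-1)/2.
= (4091-1)/2
= 2045

2045


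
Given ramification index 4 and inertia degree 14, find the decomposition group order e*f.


|D_P| = e * f
= 4 * 14
= 56

56


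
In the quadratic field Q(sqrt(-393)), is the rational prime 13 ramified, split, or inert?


K = Q(sqrt(-393)). Since d mod 4 = 3, disc(K) = -1572.
Check p | disc: -1572 mod 13 = 1.
p does not divide disc. Compute Legendre symbol (d/p):
10^((13-1)/2) mod 13 = 1
(d/p) = 1, so p splits: (p) = P*P' with e=1, f=1, g=2.
Therefore p is split.

split


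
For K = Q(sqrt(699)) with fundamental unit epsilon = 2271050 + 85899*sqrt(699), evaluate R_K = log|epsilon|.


epsilon = 2271050 + 85899*sqrt(699)
= 4.5421e+06
R = ln(4.5421e+06)
= 15.3289

15.3289


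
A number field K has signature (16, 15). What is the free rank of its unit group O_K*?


By Dirichlet's unit theorem:
rank = r1 + r2 - 1
= 16 + 15 - 1
= 30

30


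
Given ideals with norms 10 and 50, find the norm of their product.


N(IJ) = N(I) * N(J)
= 10 * 50
= 500

500


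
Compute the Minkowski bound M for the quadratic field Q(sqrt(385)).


d = 385, d mod 4 = 1, so disc(K) = d = 385; |disc(K)| = 385
Real quadratic field, so n = 2, s = r2 = 0, r1 = 2
M = (n!/n^n) * (4/pi)^s * sqrt(|disc(K)|) = (2!/2^2) * (4/pi)^0 * sqrt(385)
= 0.5 * 1.000000 * 19.621417
= 9.8107

9.8107


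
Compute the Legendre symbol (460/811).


p = 811 is prime, so compute (460/811) with the reciprocity algorithm (Jacobi-symbol steps: pull out 2s via (2/n), flip via reciprocity, reduce):
  pull out 2: (2/811) = -1  (since 811 mod 8 = 3)
  pull out 2: (2/811) = -1  (since 811 mod 8 = 3)
  reciprocity: (115/811) -> -(811/115)
  reduce: (6/115)
  pull out 2: (2/115) = -1  (since 115 mod 8 = 3)
  reciprocity: (3/115) -> -(115/3)
  reduce: (1/3)
  (1/3) = 1
Product of signs = -1
(460/811) = -1

-1


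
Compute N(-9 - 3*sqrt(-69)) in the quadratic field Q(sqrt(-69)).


N(a + b*sqrt(d)) = a^2 - d*b^2
= (-9)^2 - (-69)*(-3)^2
= 81 + 621
= 702

702


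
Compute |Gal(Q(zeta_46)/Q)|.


|Gal(Q(zeta_46)/Q)| = phi(46)
= 22

22


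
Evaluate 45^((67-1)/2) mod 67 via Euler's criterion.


p = 67 is prime and the exponent is (p-1)/2 = 33, so by Euler's criterion 45^33 = (45/67) = +1 or -1 mod 67.
Compute by square-and-multiply:
  33 = 32 + 1 (binary 100001)
  Repeated squaring mod 67: 45^1 = 45, 45^2 = 15, 45^4 = 24, 45^8 = 40, 45^16 = 59, 45^32 = 64
  45^33 = 45^32 * 45^1 = 64 * 45 mod 67
    64 * 45 = 2880 = 66 mod 67
  45^33 = 66 mod 67
Result 66 = p - 1 = -1 mod 67: 45 is a quadratic non-residue mod 67. As a residue in [0, p-1] the value is 66.
45^33 mod 67 = 66

66


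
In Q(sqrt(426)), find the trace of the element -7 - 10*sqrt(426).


Tr(a + b*sqrt(d)) = (a + b*sqrt(d)) + (a - b*sqrt(d)) = 2a
= 2 * (-7)
= -14

-14


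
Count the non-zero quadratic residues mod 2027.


For prime p, the number of non-zero quadratic residues is (p-1)/2.
= (2027-1)/2
= 1013

1013


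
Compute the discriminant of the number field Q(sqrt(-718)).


For K = Q(sqrt(d)) with d squarefree: disc(K) = d if d = 1 mod 4, and disc(K) = 4d if d = 2 or 3 mod 4.
Here d = -718, and d mod 4 = 2.
d = 2 mod 4, not 1 (O_K = Z[sqrt(d)]), so disc(K) = 4d = 4 * (-718) = -2872

-2872


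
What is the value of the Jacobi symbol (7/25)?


Compute (7/25) via quadratic reciprocity:
  reciprocity: (7/25) -> +(25/7)
  reduce: (4/7)
  pull out 2: (2/7) = +1  (since 7 mod 8 = 7)
  pull out 2: (2/7) = +1  (since 7 mod 8 = 7)
  (1/7) = 1
Product of signs = 1

1


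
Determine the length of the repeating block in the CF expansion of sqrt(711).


Run the CF algorithm for sqrt(711).
a_0 = floor(sqrt(711)) = 26; set m_0=0, q_0=1.
Recurrence: m' = q*a - m,  q' = (d - m'^2)/q,  a' = floor((a_0 + m')/q').
  step 1: m=26, q=35, a=1
  step 2: m=9, q=18, a=1
  step 3: m=9, q=35, a=1
  step 4: m=26, q=1, a=52
a_4 = 2*a_0 = 52, so the period closes here.
sqrt(711) = [26; 1, 1, 1, 52]
Period length = 4

4


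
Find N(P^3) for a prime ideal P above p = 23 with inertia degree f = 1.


N(P^a) = p^(a*f)
= 23^(3*1)
= 23^3
= 12167

12167


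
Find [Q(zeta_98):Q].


The degree equals Euler's totient phi(98).
98 = 2 * 7^2
phi(98) = 42

42


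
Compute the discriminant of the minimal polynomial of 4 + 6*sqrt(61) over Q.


The element 4 + 6*sqrt(61) has minimal polynomial:
x^2 - 8*x - 2180
Discriminant = (-8)^2 - 4*(-2180)
= 64 + 8720
= 8784

8784


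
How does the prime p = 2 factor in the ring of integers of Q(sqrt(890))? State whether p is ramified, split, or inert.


K = Q(sqrt(890)). Since d mod 4 = 2, disc(K) = 3560.
Check p | disc: 3560 mod 2 = 0.
p divides disc, so p ramifies: (p) = P^2 with e=2, f=1, g=1.
Therefore p is ramified.

ramified


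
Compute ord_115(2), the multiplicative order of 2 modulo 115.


We want ord_115(2), the smallest k >= 1 with 2^k = 1 mod 115.
n = 115 = 5 * 23, phi(115) = 88; the order divides phi(n).
Divisors of 88: 1, 2, 4, 8, 11, 22, 44, 88
Repeated squaring mod 115: 2^1 = 2, 2^2 = 4, 2^4 = 16, 2^8 = 26, 2^16 = 101, 2^32 = 81, 2^64 = 6
Test divisors in increasing order:
  k=1: 2^1 = 2 mod 115
  k=2: 2^2 = 4 mod 115
  k=4: 2^4 = 16 mod 115
  k=8: 2^8 = 26 mod 115
  k=11: 2^11 = 26 * 4 * 2 = 93 mod 115
  k=22: 2^22 = 101 * 16 * 4 = 24 mod 115
  k=44: 2^44 = 81 * 26 * 16 = 1 mod 115  <- first divisor giving 1
Order = 44

44


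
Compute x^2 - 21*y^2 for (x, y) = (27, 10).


x^2 - d*y^2
= 27^2 - 21*10^2
= 729 - 2100
= -1371

-1371


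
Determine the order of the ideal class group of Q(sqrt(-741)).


K = Q(sqrt(-741)). d mod 4 = 3, so D = disc(K) = 4d = -2964
h(K) equals the number of primitive reduced positive-definite forms (a, b, c) = a*x^2 + b*x*y + c*y^2 with b^2 - 4ac = D,
where reduced means |b| <= a <= c, with b >= 0 whenever |b| = a or a = c, and primitive means gcd(a, b, c) = 1.
Reduced forces 3a^2 <= |D| = 2964, so 1 <= a <= 31; b must have the parity of D, and c = (b^2 - D)/(4a) must be an integer >= a.
Enumerate a = 1..31, b in [-a, a]:
  a=1: (1, 0, 741)  [1]
  a=2: (2, 2, 371)  [1]
  a=3: (3, 0, 247)  [1]
  a=4: none
  a=5: (5, -4, 149), (5, 4, 149)  [2]
  a=6: (6, 6, 125)  [1]
  a=7: (7, -2, 106), (7, 2, 106)  [2]
  a=8..9: none
  a=10: (10, -6, 75), (10, 6, 75)  [2]
  a=11..12: none
  a=13: (13, 0, 57)  [1]
  a=14: (14, -2, 53), (14, 2, 53)  [2]
  a=15: (15, -6, 50), (15, 6, 50)  [2]
  a=16..18: none
  a=19: (19, 0, 39)  [1]
  a=20: none
  a=21: (21, -12, 37), (21, 12, 37)  [2]
  a=22: none
  a=23: (23, -16, 35), (23, 16, 35)  [2]
  a=24: none
  a=25: (25, -6, 30), (25, 6, 30)  [2]
  a=26: (26, 26, 35)  [1]
  a=27..28: none
  a=29: (29, 20, 29)  [1]
  a=30..31: none
Total reduced forms: 1 + 1 + 1 + 2 + 1 + 2 + 2 + 1 + 2 + 2 + 1 + 2 + 2 + 2 + 1 + 1 = 24
h = 24

24
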